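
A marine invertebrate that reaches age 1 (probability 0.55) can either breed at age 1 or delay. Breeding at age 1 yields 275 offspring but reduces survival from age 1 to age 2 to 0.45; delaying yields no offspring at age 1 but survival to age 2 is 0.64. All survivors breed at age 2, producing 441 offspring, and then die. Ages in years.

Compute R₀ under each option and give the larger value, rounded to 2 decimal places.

260.40

breed at age 1: R₀ = 0.55 × (275 + 0.45 × 441) = 0.55 × 473.4500 = 260.3975
delay to age 2: R₀ = 0.55 × (0.64 × 441) = 0.55 × 282.2400 = 155.2320
Higher: breed at age 1 (260.3975).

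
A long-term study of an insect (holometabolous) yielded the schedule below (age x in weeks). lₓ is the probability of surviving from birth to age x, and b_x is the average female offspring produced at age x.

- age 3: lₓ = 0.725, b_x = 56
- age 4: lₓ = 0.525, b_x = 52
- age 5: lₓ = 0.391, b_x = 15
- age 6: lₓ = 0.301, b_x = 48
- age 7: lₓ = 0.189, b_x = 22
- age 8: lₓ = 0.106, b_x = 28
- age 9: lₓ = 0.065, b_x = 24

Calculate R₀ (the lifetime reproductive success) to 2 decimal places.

R₀ = Σ lₓ b_x:
  age 3: 0.725 × 56 = 40.6000
  age 4: 0.525 × 52 = 27.3000
  age 5: 0.391 × 15 = 5.8650
  age 6: 0.301 × 48 = 14.4480
  age 7: 0.189 × 22 = 4.1580
  age 8: 0.106 × 28 = 2.9680
  age 9: 0.065 × 24 = 1.5600
R₀ = 40.6000 + 27.3000 + 5.8650 + 14.4480 + 4.1580 + 2.9680 + 1.5600 = 96.8990

96.90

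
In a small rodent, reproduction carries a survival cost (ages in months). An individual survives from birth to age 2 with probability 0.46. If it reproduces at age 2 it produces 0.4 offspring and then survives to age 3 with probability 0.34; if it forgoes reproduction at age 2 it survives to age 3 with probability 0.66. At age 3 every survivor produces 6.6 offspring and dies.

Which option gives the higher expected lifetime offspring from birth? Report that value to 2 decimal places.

2.00

breed at age 2: R₀ = 0.46 × (0.4 + 0.34 × 6.6) = 0.46 × 2.6440 = 1.2162
delay to age 3: R₀ = 0.46 × (0.66 × 6.6) = 0.46 × 4.3560 = 2.0038
Higher: delay to age 3 (2.0038).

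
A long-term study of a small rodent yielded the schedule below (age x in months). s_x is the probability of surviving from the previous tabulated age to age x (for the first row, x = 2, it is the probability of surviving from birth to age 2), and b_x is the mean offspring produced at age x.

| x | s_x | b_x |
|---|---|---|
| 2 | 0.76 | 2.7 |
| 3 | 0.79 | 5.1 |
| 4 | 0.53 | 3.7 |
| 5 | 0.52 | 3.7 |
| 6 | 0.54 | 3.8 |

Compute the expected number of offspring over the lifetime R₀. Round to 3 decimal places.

Survivorship from birth: l_x = s_2·s_3·…·s_x.
  l_2 = 0.76000
  l_3 = 0.60040
  l_4 = 0.31821
  l_5 = 0.16547
  l_6 = 0.08935
R₀ = Σ l_x b_x:
  age 2: 0.76000 × 2.7 = 2.0520
  age 3: 0.60040 × 5.1 = 3.0620
  age 4: 0.31821 × 3.7 = 1.1774
  age 5: 0.16547 × 3.7 = 0.6122
  age 6: 0.08935 × 3.8 = 0.3395
R₀ = 2.0520 + 3.0620 + 1.1774 + 0.6122 + 0.3395 = 7.2432

7.243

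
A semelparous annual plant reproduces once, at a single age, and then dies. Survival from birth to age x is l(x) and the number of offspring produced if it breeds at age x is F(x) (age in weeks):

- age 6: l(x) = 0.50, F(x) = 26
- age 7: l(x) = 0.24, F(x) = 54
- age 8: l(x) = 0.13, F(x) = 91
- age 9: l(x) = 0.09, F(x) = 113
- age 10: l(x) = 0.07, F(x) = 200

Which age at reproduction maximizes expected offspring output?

10

Expected offspring if breeding at age x = l(x) × F(x):
  age 6: 0.50 × 26 = 13.000
  age 7: 0.24 × 54 = 12.960
  age 8: 0.13 × 91 = 11.830
  age 9: 0.09 × 113 = 10.170
  age 10: 0.07 × 200 = 14.000
Maximum at age 10 (14.000).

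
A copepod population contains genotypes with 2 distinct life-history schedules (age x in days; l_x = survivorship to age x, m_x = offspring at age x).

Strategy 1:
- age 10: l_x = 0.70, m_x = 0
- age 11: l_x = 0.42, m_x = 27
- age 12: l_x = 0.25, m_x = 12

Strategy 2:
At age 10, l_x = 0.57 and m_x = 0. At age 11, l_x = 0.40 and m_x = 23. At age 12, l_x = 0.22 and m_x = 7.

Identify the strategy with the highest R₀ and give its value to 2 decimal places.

Strategy 1: R₀ = 0.70×0 + 0.42×27 + 0.25×12 = 14.3400
Strategy 2: R₀ = 0.57×0 + 0.40×23 + 0.22×7 = 10.7400
Highest R₀: strategy 1 with 14.3400.

14.34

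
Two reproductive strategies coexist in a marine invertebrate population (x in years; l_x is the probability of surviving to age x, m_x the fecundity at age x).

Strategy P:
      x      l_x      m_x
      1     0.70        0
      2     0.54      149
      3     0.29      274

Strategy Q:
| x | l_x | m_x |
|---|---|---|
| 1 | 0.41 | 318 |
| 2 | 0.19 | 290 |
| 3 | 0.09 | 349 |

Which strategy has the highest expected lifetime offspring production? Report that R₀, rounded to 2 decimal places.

216.89

Strategy P: R₀ = 0.70×0 + 0.54×149 + 0.29×274 = 159.9200
Strategy Q: R₀ = 0.41×318 + 0.19×290 + 0.09×349 = 216.8900
Highest R₀: strategy Q with 216.8900.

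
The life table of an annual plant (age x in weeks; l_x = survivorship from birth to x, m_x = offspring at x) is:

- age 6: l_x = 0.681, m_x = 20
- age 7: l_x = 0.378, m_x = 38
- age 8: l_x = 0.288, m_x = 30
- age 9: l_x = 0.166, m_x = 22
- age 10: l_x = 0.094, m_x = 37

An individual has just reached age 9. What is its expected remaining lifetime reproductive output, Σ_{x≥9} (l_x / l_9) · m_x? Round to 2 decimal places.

42.95

l_9 = 0.166. Conditional survival from age 9 to x is l_x / l_9.
  x=9: (0.166/0.166) × 22 = 22.0000
  x=10: (0.094/0.166) × 37 = 20.9518
Sum = 22.0000 + 20.9518 = 42.9518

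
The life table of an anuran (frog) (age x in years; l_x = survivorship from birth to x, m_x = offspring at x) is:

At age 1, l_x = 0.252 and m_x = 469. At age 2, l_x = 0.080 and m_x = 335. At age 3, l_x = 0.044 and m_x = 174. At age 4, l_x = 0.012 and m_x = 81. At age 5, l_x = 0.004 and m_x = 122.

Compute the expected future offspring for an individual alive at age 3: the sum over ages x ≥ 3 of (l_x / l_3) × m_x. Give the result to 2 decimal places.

207.18

l_3 = 0.044. Conditional survival from age 3 to x is l_x / l_3.
  x=3: (0.044/0.044) × 174 = 174.0000
  x=4: (0.012/0.044) × 81 = 22.0909
  x=5: (0.004/0.044) × 122 = 11.0909
Sum = 174.0000 + 22.0909 + 11.0909 = 207.1818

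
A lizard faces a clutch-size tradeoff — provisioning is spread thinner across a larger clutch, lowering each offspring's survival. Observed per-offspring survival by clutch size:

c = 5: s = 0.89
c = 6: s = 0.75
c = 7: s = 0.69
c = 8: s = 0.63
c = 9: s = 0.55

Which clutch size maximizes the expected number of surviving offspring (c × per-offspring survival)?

8

Expected surviving offspring = c × s(c):
  c=5: 5 × 0.89 = 4.450
  c=6: 6 × 0.75 = 4.500
  c=7: 7 × 0.69 = 4.830
  c=8: 8 × 0.63 = 5.040
  c=9: 9 × 0.55 = 4.950
Maximum at c = 8 (5.040 surviving offspring).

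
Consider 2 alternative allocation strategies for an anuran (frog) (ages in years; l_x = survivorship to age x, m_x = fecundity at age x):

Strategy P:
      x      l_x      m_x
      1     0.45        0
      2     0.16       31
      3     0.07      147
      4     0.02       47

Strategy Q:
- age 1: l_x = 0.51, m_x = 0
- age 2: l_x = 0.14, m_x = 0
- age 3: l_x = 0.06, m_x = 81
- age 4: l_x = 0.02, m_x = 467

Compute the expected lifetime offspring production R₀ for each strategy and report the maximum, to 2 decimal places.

Strategy P: R₀ = 0.45×0 + 0.16×31 + 0.07×147 + 0.02×47 = 16.1900
Strategy Q: R₀ = 0.51×0 + 0.14×0 + 0.06×81 + 0.02×467 = 14.2000
Highest R₀: strategy P with 16.1900.

16.19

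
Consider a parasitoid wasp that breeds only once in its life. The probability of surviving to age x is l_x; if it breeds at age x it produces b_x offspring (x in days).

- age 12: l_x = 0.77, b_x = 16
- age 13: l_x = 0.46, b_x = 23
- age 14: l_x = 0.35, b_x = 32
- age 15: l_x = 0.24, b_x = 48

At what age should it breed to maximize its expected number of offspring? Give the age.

Expected offspring if breeding at age x = l_x × b_x:
  age 12: 0.77 × 16 = 12.320
  age 13: 0.46 × 23 = 10.580
  age 14: 0.35 × 32 = 11.200
  age 15: 0.24 × 48 = 11.520
Maximum at age 12 (12.320).

12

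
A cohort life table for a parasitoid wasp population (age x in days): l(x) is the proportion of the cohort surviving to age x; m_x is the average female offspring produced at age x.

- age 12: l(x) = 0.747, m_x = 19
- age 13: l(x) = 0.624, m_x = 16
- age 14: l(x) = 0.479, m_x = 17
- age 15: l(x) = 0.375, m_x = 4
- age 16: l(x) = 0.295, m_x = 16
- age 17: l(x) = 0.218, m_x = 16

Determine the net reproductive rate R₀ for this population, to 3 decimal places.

R₀ = Σ l(x) m_x:
  age 12: 0.747 × 19 = 14.1930
  age 13: 0.624 × 16 = 9.9840
  age 14: 0.479 × 17 = 8.1430
  age 15: 0.375 × 4 = 1.5000
  age 16: 0.295 × 16 = 4.7200
  age 17: 0.218 × 16 = 3.4880
R₀ = 14.1930 + 9.9840 + 8.1430 + 1.5000 + 4.7200 + 3.4880 = 42.0280

42.028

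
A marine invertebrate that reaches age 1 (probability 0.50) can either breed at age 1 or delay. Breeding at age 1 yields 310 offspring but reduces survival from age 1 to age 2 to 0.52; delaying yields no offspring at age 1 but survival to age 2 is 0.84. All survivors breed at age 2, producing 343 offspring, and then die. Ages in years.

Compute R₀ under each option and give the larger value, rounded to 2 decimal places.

244.18

breed at age 1: R₀ = 0.50 × (310 + 0.52 × 343) = 0.50 × 488.3600 = 244.1800
delay to age 2: R₀ = 0.50 × (0.84 × 343) = 0.50 × 288.1200 = 144.0600
Higher: breed at age 1 (244.1800).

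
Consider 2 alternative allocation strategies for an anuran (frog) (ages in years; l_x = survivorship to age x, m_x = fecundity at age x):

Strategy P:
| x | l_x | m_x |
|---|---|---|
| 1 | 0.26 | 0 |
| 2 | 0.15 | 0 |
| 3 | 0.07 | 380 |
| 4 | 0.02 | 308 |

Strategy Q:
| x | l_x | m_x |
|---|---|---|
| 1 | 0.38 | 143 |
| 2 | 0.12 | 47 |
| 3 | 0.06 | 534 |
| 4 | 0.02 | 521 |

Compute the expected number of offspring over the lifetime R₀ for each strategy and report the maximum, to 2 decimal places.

Strategy P: R₀ = 0.26×0 + 0.15×0 + 0.07×380 + 0.02×308 = 32.7600
Strategy Q: R₀ = 0.38×143 + 0.12×47 + 0.06×534 + 0.02×521 = 102.4400
Highest R₀: strategy Q with 102.4400.

102.44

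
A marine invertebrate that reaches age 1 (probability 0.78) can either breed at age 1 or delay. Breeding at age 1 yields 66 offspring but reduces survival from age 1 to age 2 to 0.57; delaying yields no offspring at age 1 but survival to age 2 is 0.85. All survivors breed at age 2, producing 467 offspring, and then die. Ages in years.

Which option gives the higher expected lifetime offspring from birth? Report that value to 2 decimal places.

breed at age 1: R₀ = 0.78 × (66 + 0.57 × 467) = 0.78 × 332.1900 = 259.1082
delay to age 2: R₀ = 0.78 × (0.85 × 467) = 0.78 × 396.9500 = 309.6210
Higher: delay to age 2 (309.6210).

309.62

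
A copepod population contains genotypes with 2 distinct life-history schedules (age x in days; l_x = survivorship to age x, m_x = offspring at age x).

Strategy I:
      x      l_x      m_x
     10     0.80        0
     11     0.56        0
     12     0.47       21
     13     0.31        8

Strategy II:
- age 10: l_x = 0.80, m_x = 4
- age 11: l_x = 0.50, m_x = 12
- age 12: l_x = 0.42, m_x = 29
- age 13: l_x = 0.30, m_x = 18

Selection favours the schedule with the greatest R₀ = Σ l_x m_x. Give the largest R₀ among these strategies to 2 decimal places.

Strategy I: R₀ = 0.80×0 + 0.56×0 + 0.47×21 + 0.31×8 = 12.3500
Strategy II: R₀ = 0.80×4 + 0.50×12 + 0.42×29 + 0.30×18 = 26.7800
Highest R₀: strategy II with 26.7800.

26.78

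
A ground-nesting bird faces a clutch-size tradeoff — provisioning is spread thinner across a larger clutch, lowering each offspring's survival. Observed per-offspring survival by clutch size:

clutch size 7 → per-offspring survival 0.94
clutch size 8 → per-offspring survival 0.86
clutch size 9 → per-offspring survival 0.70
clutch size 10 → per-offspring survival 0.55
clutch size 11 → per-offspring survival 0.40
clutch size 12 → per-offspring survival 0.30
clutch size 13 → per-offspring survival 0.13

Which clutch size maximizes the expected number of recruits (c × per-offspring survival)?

Expected recruits = c × s(c):
  c=7: 7 × 0.94 = 6.580
  c=8: 8 × 0.86 = 6.880
  c=9: 9 × 0.70 = 6.300
  c=10: 10 × 0.55 = 5.500
  c=11: 11 × 0.40 = 4.400
  c=12: 12 × 0.30 = 3.600
  c=13: 13 × 0.13 = 1.690
Maximum at c = 8 (6.880 recruits).

8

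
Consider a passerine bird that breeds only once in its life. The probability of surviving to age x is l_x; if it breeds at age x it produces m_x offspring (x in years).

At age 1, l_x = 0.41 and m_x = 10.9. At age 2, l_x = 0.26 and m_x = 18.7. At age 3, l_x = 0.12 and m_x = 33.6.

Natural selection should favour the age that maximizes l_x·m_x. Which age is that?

2

Expected offspring if breeding at age x = l_x × m_x:
  age 1: 0.41 × 10.9 = 4.469
  age 2: 0.26 × 18.7 = 4.862
  age 3: 0.12 × 33.6 = 4.032
Maximum at age 2 (4.862).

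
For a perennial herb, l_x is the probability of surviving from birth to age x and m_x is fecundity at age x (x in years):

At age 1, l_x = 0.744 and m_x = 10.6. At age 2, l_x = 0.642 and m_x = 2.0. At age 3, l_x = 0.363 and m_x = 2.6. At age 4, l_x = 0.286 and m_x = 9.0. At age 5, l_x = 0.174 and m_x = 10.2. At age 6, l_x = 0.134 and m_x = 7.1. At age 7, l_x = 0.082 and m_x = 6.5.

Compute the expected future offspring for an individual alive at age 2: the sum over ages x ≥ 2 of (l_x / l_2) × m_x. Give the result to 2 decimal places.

12.56

l_2 = 0.642. Conditional survival from age 2 to x is l_x / l_2.
  x=2: (0.642/0.642) × 2.0 = 2.0000
  x=3: (0.363/0.642) × 2.6 = 1.4701
  x=4: (0.286/0.642) × 9.0 = 4.0093
  x=5: (0.174/0.642) × 10.2 = 2.7645
  x=6: (0.134/0.642) × 7.1 = 1.4819
  x=7: (0.082/0.642) × 6.5 = 0.8302
Sum = 2.0000 + 1.4701 + 4.0093 + 2.7645 + 1.4819 + 0.8302 = 12.5561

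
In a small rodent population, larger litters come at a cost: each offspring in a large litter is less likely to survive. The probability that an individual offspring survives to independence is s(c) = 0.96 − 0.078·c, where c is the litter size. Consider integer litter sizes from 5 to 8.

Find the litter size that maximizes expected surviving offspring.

Expected surviving offspring = c × s(c):
  c=5: 5 × 0.570 = 2.850
  c=6: 6 × 0.492 = 2.952
  c=7: 7 × 0.414 = 2.898
  c=8: 8 × 0.336 = 2.688
Maximum at c = 6 (2.952 surviving offspring).

6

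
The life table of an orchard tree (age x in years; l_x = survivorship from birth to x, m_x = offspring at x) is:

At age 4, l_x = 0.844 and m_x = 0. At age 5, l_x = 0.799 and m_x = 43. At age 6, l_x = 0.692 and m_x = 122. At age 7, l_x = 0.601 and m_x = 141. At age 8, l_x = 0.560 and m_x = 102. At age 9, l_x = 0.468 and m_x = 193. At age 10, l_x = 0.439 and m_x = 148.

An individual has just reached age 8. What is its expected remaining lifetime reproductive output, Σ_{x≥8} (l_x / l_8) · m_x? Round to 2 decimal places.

l_8 = 0.560. Conditional survival from age 8 to x is l_x / l_8.
  x=8: (0.560/0.560) × 102 = 102.0000
  x=9: (0.468/0.560) × 193 = 161.2929
  x=10: (0.439/0.560) × 148 = 116.0214
Sum = 102.0000 + 161.2929 + 116.0214 = 379.3143

379.31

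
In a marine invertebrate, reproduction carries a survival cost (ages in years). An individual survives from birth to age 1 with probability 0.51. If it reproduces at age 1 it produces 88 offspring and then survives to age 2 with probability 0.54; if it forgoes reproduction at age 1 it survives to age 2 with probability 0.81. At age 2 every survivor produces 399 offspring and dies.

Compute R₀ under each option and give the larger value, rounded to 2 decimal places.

164.83

breed at age 1: R₀ = 0.51 × (88 + 0.54 × 399) = 0.51 × 303.4600 = 154.7646
delay to age 2: R₀ = 0.51 × (0.81 × 399) = 0.51 × 323.1900 = 164.8269
Higher: delay to age 2 (164.8269).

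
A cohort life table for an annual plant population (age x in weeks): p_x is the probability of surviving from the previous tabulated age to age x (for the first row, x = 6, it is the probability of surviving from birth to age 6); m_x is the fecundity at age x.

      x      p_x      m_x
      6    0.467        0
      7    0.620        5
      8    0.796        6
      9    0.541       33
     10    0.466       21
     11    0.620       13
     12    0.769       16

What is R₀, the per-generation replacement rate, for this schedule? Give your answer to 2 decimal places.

9.08

Survivorship from birth: l_x = p_6·p_7·…·p_x.
  l_6 = 0.46700
  l_7 = 0.28954
  l_8 = 0.23047
  l_9 = 0.12469
  l_10 = 0.05810
  l_11 = 0.03602
  l_12 = 0.02770
R₀ = Σ l_x m_x:
  age 6: 0.46700 × 0 = 0.0000
  age 7: 0.28954 × 5 = 1.4477
  age 8: 0.23047 × 6 = 1.3828
  age 9: 0.12469 × 33 = 4.1148
  age 10: 0.05810 × 21 = 1.2201
  age 11: 0.03602 × 13 = 0.4683
  age 12: 0.02770 × 16 = 0.4432
R₀ = 0.0000 + 1.4477 + 1.3828 + 4.1148 + 1.2201 + 0.4683 + 0.4432 = 9.0769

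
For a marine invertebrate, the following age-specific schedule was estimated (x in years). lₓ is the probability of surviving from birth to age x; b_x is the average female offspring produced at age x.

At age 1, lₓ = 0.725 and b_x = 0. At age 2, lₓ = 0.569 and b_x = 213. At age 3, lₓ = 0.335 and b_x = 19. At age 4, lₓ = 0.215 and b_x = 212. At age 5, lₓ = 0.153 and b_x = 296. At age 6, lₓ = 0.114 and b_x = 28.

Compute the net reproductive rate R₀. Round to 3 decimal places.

R₀ = Σ lₓ b_x:
  age 1: 0.725 × 0 = 0.0000
  age 2: 0.569 × 213 = 121.1970
  age 3: 0.335 × 19 = 6.3650
  age 4: 0.215 × 212 = 45.5800
  age 5: 0.153 × 296 = 45.2880
  age 6: 0.114 × 28 = 3.1920
R₀ = 0.0000 + 121.1970 + 6.3650 + 45.5800 + 45.2880 + 3.1920 = 221.6220

221.622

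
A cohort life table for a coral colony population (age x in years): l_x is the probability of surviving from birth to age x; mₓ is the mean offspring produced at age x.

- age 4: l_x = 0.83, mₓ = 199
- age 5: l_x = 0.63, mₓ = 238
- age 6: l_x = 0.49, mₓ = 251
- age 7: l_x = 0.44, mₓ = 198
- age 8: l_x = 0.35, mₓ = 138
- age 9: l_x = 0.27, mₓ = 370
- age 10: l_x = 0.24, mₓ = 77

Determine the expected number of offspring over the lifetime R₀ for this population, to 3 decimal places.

691.900

R₀ = Σ l_x mₓ:
  age 4: 0.83 × 199 = 165.1700
  age 5: 0.63 × 238 = 149.9400
  age 6: 0.49 × 251 = 122.9900
  age 7: 0.44 × 198 = 87.1200
  age 8: 0.35 × 138 = 48.3000
  age 9: 0.27 × 370 = 99.9000
  age 10: 0.24 × 77 = 18.4800
R₀ = 165.1700 + 149.9400 + 122.9900 + 87.1200 + 48.3000 + 99.9000 + 18.4800 = 691.9000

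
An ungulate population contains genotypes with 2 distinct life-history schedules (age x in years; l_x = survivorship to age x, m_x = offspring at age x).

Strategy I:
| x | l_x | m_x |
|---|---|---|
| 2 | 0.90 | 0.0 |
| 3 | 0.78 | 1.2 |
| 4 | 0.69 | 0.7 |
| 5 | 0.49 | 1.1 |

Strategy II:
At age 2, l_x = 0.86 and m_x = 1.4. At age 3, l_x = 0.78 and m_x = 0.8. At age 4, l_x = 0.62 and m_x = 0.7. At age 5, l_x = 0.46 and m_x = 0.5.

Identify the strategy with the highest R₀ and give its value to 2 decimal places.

Strategy I: R₀ = 0.90×0.0 + 0.78×1.2 + 0.69×0.7 + 0.49×1.1 = 1.9580
Strategy II: R₀ = 0.86×1.4 + 0.78×0.8 + 0.62×0.7 + 0.46×0.5 = 2.4920
Highest R₀: strategy II with 2.4920.

2.49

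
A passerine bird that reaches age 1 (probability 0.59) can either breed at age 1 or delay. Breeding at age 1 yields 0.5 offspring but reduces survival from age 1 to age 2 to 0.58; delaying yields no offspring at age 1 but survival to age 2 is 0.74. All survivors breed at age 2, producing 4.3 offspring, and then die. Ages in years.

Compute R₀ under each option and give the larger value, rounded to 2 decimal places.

breed at age 1: R₀ = 0.59 × (0.5 + 0.58 × 4.3) = 0.59 × 2.9940 = 1.7665
delay to age 2: R₀ = 0.59 × (0.74 × 4.3) = 0.59 × 3.1820 = 1.8774
Higher: delay to age 2 (1.8774).

1.88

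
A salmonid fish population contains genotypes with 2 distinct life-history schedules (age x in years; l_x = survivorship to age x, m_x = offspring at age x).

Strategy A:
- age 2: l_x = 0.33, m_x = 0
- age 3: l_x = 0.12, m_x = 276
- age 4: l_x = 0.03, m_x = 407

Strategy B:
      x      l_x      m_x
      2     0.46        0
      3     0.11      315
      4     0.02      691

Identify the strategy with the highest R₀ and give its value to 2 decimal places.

Strategy A: R₀ = 0.33×0 + 0.12×276 + 0.03×407 = 45.3300
Strategy B: R₀ = 0.46×0 + 0.11×315 + 0.02×691 = 48.4700
Highest R₀: strategy B with 48.4700.

48.47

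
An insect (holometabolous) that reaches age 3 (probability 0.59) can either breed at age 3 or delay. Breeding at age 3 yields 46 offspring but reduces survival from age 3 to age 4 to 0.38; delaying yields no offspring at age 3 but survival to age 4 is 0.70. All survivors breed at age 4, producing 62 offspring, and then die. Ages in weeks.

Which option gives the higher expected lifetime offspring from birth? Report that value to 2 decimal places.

41.04

breed at age 3: R₀ = 0.59 × (46 + 0.38 × 62) = 0.59 × 69.5600 = 41.0404
delay to age 4: R₀ = 0.59 × (0.70 × 62) = 0.59 × 43.4000 = 25.6060
Higher: breed at age 3 (41.0404).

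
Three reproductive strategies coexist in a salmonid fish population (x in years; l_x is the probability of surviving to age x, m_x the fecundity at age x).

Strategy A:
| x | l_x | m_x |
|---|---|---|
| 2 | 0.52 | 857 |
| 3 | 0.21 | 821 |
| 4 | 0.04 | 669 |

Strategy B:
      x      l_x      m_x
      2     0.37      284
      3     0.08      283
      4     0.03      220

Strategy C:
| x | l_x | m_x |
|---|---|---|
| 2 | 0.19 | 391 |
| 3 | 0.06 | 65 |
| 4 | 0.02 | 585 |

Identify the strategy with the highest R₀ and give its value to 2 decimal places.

644.81

Strategy A: R₀ = 0.52×857 + 0.21×821 + 0.04×669 = 644.8100
Strategy B: R₀ = 0.37×284 + 0.08×283 + 0.03×220 = 134.3200
Strategy C: R₀ = 0.19×391 + 0.06×65 + 0.02×585 = 89.8900
Highest R₀: strategy A with 644.8100.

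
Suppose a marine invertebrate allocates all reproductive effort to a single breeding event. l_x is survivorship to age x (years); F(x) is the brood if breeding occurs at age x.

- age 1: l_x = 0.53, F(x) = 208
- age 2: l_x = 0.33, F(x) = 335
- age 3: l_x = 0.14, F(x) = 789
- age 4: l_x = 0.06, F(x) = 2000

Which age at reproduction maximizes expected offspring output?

Expected offspring if breeding at age x = l_x × F(x):
  age 1: 0.53 × 208 = 110.240
  age 2: 0.33 × 335 = 110.550
  age 3: 0.14 × 789 = 110.460
  age 4: 0.06 × 2000 = 120.000
Maximum at age 4 (120.000).

4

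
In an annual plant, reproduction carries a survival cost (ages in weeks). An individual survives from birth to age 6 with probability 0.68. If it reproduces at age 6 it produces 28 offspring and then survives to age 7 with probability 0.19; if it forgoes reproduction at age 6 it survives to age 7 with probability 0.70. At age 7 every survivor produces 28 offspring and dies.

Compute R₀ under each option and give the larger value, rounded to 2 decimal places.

breed at age 6: R₀ = 0.68 × (28 + 0.19 × 28) = 0.68 × 33.3200 = 22.6576
delay to age 7: R₀ = 0.68 × (0.70 × 28) = 0.68 × 19.6000 = 13.3280
Higher: breed at age 6 (22.6576).

22.66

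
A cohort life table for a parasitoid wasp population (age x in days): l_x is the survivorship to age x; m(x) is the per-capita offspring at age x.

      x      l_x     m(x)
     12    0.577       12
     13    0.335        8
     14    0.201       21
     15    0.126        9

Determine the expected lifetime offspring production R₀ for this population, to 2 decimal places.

R₀ = Σ l_x m(x):
  age 12: 0.577 × 12 = 6.9240
  age 13: 0.335 × 8 = 2.6800
  age 14: 0.201 × 21 = 4.2210
  age 15: 0.126 × 9 = 1.1340
R₀ = 6.9240 + 2.6800 + 4.2210 + 1.1340 = 14.9590

14.96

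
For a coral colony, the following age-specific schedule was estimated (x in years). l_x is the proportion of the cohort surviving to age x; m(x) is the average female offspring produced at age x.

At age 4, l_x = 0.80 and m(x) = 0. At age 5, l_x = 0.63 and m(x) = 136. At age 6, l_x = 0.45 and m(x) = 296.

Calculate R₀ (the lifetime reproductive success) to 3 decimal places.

218.880

R₀ = Σ l_x m(x):
  age 4: 0.80 × 0 = 0.0000
  age 5: 0.63 × 136 = 85.6800
  age 6: 0.45 × 296 = 133.2000
R₀ = 0.0000 + 85.6800 + 133.2000 = 218.8800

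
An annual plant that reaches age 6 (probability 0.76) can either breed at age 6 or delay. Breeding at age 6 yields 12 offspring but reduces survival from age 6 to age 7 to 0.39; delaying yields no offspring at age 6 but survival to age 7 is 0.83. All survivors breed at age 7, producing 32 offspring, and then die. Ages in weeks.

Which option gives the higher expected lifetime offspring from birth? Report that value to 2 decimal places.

breed at age 6: R₀ = 0.76 × (12 + 0.39 × 32) = 0.76 × 24.4800 = 18.6048
delay to age 7: R₀ = 0.76 × (0.83 × 32) = 0.76 × 26.5600 = 20.1856
Higher: delay to age 7 (20.1856).

20.19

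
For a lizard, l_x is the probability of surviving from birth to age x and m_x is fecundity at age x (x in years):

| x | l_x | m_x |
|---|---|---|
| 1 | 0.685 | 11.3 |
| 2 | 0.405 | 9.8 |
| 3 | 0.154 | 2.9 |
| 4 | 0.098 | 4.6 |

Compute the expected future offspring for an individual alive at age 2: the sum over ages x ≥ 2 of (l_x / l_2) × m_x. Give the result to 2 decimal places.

l_2 = 0.405. Conditional survival from age 2 to x is l_x / l_2.
  x=2: (0.405/0.405) × 9.8 = 9.8000
  x=3: (0.154/0.405) × 2.9 = 1.1027
  x=4: (0.098/0.405) × 4.6 = 1.1131
Sum = 9.8000 + 1.1027 + 1.1131 = 12.0158

12.02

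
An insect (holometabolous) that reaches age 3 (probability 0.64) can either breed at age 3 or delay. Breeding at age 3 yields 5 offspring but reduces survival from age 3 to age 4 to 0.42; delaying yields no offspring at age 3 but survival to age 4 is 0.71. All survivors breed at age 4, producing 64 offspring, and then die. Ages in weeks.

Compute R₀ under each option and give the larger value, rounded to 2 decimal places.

breed at age 3: R₀ = 0.64 × (5 + 0.42 × 64) = 0.64 × 31.8800 = 20.4032
delay to age 4: R₀ = 0.64 × (0.71 × 64) = 0.64 × 45.4400 = 29.0816
Higher: delay to age 4 (29.0816).

29.08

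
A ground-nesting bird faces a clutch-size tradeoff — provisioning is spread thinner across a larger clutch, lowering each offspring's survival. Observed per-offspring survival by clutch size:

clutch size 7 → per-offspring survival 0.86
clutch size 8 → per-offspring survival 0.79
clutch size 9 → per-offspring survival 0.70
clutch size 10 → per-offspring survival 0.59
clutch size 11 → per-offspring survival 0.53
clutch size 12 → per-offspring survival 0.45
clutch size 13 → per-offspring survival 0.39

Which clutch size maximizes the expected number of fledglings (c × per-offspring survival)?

8

Expected fledglings = c × s(c):
  c=7: 7 × 0.86 = 6.020
  c=8: 8 × 0.79 = 6.320
  c=9: 9 × 0.70 = 6.300
  c=10: 10 × 0.59 = 5.900
  c=11: 11 × 0.53 = 5.830
  c=12: 12 × 0.45 = 5.400
  c=13: 13 × 0.39 = 5.070
Maximum at c = 8 (6.320 fledglings).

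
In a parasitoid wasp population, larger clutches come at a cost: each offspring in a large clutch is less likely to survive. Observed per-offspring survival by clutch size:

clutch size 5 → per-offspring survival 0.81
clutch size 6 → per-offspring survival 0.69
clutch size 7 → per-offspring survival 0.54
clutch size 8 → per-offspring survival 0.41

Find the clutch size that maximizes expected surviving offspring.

Expected surviving offspring = c × s(c):
  c=5: 5 × 0.81 = 4.050
  c=6: 6 × 0.69 = 4.140
  c=7: 7 × 0.54 = 3.780
  c=8: 8 × 0.41 = 3.280
Maximum at c = 6 (4.140 surviving offspring).

6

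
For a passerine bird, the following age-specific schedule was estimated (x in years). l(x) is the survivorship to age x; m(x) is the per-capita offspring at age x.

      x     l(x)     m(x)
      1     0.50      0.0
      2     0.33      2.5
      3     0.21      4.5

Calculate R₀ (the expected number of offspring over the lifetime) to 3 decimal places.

1.770

R₀ = Σ l(x) m(x):
  age 1: 0.50 × 0.0 = 0.0000
  age 2: 0.33 × 2.5 = 0.8250
  age 3: 0.21 × 4.5 = 0.9450
R₀ = 0.0000 + 0.8250 + 0.9450 = 1.7700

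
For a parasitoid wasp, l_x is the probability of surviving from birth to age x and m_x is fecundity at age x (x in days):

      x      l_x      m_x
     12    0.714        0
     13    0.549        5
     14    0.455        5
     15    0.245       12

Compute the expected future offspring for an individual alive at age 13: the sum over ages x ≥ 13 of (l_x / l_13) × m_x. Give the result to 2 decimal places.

14.50

l_13 = 0.549. Conditional survival from age 13 to x is l_x / l_13.
  x=13: (0.549/0.549) × 5 = 5.0000
  x=14: (0.455/0.549) × 5 = 4.1439
  x=15: (0.245/0.549) × 12 = 5.3552
Sum = 5.0000 + 4.1439 + 5.3552 = 14.4991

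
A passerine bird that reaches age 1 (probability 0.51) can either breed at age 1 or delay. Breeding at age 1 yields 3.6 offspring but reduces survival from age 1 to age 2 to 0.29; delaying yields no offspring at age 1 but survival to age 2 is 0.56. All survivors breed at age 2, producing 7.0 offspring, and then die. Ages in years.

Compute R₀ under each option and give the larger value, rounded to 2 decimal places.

2.87

breed at age 1: R₀ = 0.51 × (3.6 + 0.29 × 7.0) = 0.51 × 5.6300 = 2.8713
delay to age 2: R₀ = 0.51 × (0.56 × 7.0) = 0.51 × 3.9200 = 1.9992
Higher: breed at age 1 (2.8713).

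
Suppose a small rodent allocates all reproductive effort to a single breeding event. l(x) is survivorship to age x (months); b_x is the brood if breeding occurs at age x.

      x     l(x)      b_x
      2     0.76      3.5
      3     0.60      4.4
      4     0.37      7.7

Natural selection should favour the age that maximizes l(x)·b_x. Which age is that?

4

Expected offspring if breeding at age x = l(x) × b_x:
  age 2: 0.76 × 3.5 = 2.660
  age 3: 0.60 × 4.4 = 2.640
  age 4: 0.37 × 7.7 = 2.849
Maximum at age 4 (2.849).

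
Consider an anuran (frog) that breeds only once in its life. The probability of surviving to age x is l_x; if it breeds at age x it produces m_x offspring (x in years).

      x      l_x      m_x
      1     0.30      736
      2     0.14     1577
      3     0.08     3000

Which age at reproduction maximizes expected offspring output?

Expected offspring if breeding at age x = l_x × m_x:
  age 1: 0.30 × 736 = 220.800
  age 2: 0.14 × 1577 = 220.780
  age 3: 0.08 × 3000 = 240.000
Maximum at age 3 (240.000).

3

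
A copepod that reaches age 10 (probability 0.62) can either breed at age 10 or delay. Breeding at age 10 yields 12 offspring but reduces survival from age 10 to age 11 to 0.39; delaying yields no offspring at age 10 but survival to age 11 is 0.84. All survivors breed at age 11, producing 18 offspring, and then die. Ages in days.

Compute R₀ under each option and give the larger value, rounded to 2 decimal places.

11.79

breed at age 10: R₀ = 0.62 × (12 + 0.39 × 18) = 0.62 × 19.0200 = 11.7924
delay to age 11: R₀ = 0.62 × (0.84 × 18) = 0.62 × 15.1200 = 9.3744
Higher: breed at age 10 (11.7924).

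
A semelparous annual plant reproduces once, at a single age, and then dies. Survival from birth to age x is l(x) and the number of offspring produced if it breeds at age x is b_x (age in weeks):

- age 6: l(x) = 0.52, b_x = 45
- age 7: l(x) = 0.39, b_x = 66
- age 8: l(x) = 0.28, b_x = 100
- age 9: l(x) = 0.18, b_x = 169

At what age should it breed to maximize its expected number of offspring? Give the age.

9

Expected offspring if breeding at age x = l(x) × b_x:
  age 6: 0.52 × 45 = 23.400
  age 7: 0.39 × 66 = 25.740
  age 8: 0.28 × 100 = 28.000
  age 9: 0.18 × 169 = 30.420
Maximum at age 9 (30.420).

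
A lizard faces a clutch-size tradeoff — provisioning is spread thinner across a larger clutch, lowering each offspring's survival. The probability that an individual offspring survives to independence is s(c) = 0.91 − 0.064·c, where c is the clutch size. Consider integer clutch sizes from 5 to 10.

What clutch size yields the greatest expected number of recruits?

7

Expected recruits = c × s(c):
  c=5: 5 × 0.590 = 2.950
  c=6: 6 × 0.526 = 3.156
  c=7: 7 × 0.462 = 3.234
  c=8: 8 × 0.398 = 3.184
  c=9: 9 × 0.334 = 3.006
  c=10: 10 × 0.270 = 2.700
Maximum at c = 7 (3.234 recruits).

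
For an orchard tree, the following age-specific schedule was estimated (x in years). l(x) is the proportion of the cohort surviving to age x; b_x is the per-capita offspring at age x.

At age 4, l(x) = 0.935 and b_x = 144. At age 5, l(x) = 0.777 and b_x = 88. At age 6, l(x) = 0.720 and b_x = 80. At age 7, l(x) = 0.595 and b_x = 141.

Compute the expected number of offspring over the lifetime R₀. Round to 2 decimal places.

344.51

R₀ = Σ l(x) b_x:
  age 4: 0.935 × 144 = 134.6400
  age 5: 0.777 × 88 = 68.3760
  age 6: 0.720 × 80 = 57.6000
  age 7: 0.595 × 141 = 83.8950
R₀ = 134.6400 + 68.3760 + 57.6000 + 83.8950 = 344.5110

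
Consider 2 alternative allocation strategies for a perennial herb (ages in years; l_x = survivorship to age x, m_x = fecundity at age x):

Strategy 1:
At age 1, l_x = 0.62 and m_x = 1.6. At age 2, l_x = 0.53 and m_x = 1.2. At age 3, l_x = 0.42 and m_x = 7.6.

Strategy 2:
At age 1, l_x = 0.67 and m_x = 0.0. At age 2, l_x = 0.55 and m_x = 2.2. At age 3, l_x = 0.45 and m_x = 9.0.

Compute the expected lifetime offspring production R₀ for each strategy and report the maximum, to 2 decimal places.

5.26

Strategy 1: R₀ = 0.62×1.6 + 0.53×1.2 + 0.42×7.6 = 4.8200
Strategy 2: R₀ = 0.67×0.0 + 0.55×2.2 + 0.45×9.0 = 5.2600
Highest R₀: strategy 2 with 5.2600.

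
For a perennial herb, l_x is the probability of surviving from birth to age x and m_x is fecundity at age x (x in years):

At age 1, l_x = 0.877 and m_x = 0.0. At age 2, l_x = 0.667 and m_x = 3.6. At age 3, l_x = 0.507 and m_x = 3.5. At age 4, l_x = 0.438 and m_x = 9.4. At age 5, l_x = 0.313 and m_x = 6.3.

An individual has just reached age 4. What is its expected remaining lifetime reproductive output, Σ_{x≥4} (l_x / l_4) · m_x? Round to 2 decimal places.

l_4 = 0.438. Conditional survival from age 4 to x is l_x / l_4.
  x=4: (0.438/0.438) × 9.4 = 9.4000
  x=5: (0.313/0.438) × 6.3 = 4.5021
Sum = 9.4000 + 4.5021 = 13.9021

13.90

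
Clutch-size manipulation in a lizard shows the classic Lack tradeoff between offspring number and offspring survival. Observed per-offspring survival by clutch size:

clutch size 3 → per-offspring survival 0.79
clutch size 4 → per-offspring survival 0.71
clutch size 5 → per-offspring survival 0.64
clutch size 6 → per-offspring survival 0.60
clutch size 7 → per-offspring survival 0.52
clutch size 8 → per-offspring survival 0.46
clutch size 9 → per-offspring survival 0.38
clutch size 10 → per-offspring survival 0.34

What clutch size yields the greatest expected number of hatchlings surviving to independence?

8

Expected hatchlings surviving to independence = c × s(c):
  c=3: 3 × 0.79 = 2.370
  c=4: 4 × 0.71 = 2.840
  c=5: 5 × 0.64 = 3.200
  c=6: 6 × 0.60 = 3.600
  c=7: 7 × 0.52 = 3.640
  c=8: 8 × 0.46 = 3.680
  c=9: 9 × 0.38 = 3.420
  c=10: 10 × 0.34 = 3.400
Maximum at c = 8 (3.680 hatchlings surviving to independence).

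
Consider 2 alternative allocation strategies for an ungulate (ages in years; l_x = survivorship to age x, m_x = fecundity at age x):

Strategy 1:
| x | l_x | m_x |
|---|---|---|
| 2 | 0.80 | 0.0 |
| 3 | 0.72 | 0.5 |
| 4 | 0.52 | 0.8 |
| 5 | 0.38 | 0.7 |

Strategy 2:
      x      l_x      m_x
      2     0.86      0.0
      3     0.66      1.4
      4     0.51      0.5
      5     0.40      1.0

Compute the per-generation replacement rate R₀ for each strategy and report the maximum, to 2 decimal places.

1.58

Strategy 1: R₀ = 0.80×0.0 + 0.72×0.5 + 0.52×0.8 + 0.38×0.7 = 1.0420
Strategy 2: R₀ = 0.86×0.0 + 0.66×1.4 + 0.51×0.5 + 0.40×1.0 = 1.5790
Highest R₀: strategy 2 with 1.5790.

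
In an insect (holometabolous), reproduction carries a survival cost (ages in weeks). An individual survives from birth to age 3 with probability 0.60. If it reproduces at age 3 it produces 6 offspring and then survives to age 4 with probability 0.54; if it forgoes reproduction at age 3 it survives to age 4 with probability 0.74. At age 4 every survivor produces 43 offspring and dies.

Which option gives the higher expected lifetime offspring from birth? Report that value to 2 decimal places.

breed at age 3: R₀ = 0.60 × (6 + 0.54 × 43) = 0.60 × 29.2200 = 17.5320
delay to age 4: R₀ = 0.60 × (0.74 × 43) = 0.60 × 31.8200 = 19.0920
Higher: delay to age 4 (19.0920).

19.09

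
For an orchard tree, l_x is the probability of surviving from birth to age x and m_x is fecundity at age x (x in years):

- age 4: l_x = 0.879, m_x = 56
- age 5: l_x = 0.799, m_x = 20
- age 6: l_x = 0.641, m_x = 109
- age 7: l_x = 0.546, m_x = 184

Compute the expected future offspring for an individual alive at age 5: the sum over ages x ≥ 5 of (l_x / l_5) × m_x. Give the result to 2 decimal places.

233.18

l_5 = 0.799. Conditional survival from age 5 to x is l_x / l_5.
  x=5: (0.799/0.799) × 20 = 20.0000
  x=6: (0.641/0.799) × 109 = 87.4456
  x=7: (0.546/0.799) × 184 = 125.7372
Sum = 20.0000 + 87.4456 + 125.7372 = 233.1827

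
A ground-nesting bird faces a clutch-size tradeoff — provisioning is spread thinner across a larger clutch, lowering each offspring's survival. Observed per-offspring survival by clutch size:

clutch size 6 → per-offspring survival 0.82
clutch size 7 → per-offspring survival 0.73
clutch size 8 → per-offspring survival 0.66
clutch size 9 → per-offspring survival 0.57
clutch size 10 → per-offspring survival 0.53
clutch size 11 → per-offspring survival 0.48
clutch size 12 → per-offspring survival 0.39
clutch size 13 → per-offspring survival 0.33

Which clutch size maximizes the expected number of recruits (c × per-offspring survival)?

Expected recruits = c × s(c):
  c=6: 6 × 0.82 = 4.920
  c=7: 7 × 0.73 = 5.110
  c=8: 8 × 0.66 = 5.280
  c=9: 9 × 0.57 = 5.130
  c=10: 10 × 0.53 = 5.300
  c=11: 11 × 0.48 = 5.280
  c=12: 12 × 0.39 = 4.680
  c=13: 13 × 0.33 = 4.290
Maximum at c = 10 (5.300 recruits).

10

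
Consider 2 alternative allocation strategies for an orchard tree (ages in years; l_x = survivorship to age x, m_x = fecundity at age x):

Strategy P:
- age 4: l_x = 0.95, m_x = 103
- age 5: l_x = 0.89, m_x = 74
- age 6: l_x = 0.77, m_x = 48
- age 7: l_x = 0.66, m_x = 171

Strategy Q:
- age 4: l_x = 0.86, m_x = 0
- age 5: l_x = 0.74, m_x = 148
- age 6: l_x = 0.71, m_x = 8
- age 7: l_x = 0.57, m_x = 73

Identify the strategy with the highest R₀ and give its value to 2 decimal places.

313.53

Strategy P: R₀ = 0.95×103 + 0.89×74 + 0.77×48 + 0.66×171 = 313.5300
Strategy Q: R₀ = 0.86×0 + 0.74×148 + 0.71×8 + 0.57×73 = 156.8100
Highest R₀: strategy P with 313.5300.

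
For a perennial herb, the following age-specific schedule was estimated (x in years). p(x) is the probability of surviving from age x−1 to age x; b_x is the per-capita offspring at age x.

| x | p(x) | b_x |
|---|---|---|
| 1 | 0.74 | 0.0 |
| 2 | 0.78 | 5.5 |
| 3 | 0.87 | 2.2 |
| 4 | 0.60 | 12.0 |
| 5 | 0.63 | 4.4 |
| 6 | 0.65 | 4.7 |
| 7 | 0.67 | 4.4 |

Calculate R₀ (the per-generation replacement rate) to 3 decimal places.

Survivorship from birth: l_x = p_1·p_2·…·p_x.
  l_1 = 0.74000
  l_2 = 0.57720
  l_3 = 0.50216
  l_4 = 0.30130
  l_5 = 0.18982
  l_6 = 0.12338
  l_7 = 0.08267
R₀ = Σ l_x b_x:
  age 1: 0.74000 × 0.0 = 0.0000
  age 2: 0.57720 × 5.5 = 3.1746
  age 3: 0.50216 × 2.2 = 1.1048
  age 4: 0.30130 × 12.0 = 3.6156
  age 5: 0.18982 × 4.4 = 0.8352
  age 6: 0.12338 × 4.7 = 0.5799
  age 7: 0.08267 × 4.4 = 0.3637
R₀ = 0.0000 + 3.1746 + 1.1048 + 3.6156 + 0.8352 + 0.5799 + 0.3637 = 9.6738

9.674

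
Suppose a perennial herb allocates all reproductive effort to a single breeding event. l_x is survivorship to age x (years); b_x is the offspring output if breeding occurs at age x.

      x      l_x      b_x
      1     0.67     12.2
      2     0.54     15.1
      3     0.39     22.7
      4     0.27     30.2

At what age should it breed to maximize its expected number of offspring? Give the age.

Expected offspring if breeding at age x = l_x × b_x:
  age 1: 0.67 × 12.2 = 8.174
  age 2: 0.54 × 15.1 = 8.154
  age 3: 0.39 × 22.7 = 8.853
  age 4: 0.27 × 30.2 = 8.154
Maximum at age 3 (8.853).

3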